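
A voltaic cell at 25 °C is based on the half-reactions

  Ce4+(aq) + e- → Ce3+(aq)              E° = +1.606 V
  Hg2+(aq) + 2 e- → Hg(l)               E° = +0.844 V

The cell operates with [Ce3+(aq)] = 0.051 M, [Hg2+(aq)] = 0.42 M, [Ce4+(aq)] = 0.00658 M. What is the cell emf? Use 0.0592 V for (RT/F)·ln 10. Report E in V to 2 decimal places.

+0.72 V

Ce⁴⁺/Ce³⁺ is reduced (cathode, E° = +1.606 V) and Hg²⁺/Hg is oxidized (anode).
E°cell = +1.606 − (+0.844) = +0.762 V, with n = 2 electrons transferred.
Balancing gives 2 Ce4+(aq) + Hg(l) → 2 Ce3+(aq) + Hg2+(aq); hence Q = ([Ce3+(aq)]^2·[Hg2+(aq)]) / [Ce4+(aq)]^2 = 25.2 (log Q = 1.402).
Applying E = E° − (RT ln10/nF)·log Q gives +0.762 − (0.0592/2)(1.402) = +0.72 V.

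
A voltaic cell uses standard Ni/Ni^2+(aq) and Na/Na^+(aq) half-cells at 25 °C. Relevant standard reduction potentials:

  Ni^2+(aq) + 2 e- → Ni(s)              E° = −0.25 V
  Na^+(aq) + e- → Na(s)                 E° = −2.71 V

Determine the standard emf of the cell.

The Ni²⁺/Ni couple has the higher E°, so Ni ion is reduced (cathode) and Na is oxidized (anode).
E°cell = E°(cathode) − E°(anode) = −0.25 − (−2.71) = +2.46 V.

+2.46 V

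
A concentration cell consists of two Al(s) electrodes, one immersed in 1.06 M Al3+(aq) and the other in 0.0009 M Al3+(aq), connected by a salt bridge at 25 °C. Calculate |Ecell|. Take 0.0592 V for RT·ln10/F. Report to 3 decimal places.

0.061 V

For a concentration cell E°cell = 0, since both electrodes use the same couple.
The compartment with the higher Al3+(aq) concentration (1.06 M) acts as the cathode; ions are reduced there and produced at the dilute (0.0009 M) anode.
With n = 3, Ecell = −(0.0592/3)·log([dilute]/[conc]) = −(0.0592/3)·log(0.0009/1.06) = +0.061 V.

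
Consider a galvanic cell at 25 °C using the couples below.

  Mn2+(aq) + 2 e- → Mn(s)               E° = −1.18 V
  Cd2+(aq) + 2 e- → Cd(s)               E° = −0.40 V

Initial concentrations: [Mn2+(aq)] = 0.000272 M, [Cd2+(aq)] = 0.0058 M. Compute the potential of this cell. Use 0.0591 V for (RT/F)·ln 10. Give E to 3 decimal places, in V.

The Cd²⁺/Cd couple has the more positive E°, so it is the cathode; Mn²⁺/Mn is the anode.
The standard potential is −0.40 − (−1.18) = +0.78 V and the balanced reaction transfers n = 2 electrons.
The balanced reaction is Cd2+(aq) + Mn(s) → Cd(s) + Mn2+(aq), so Q = [Mn2+(aq)] / [Cd2+(aq)] = 0.0469 and log Q = −1.329.
By the Nernst equation, E = +0.78 − (0.0591/2)·(−1.329) = +0.819 V.

+0.819 V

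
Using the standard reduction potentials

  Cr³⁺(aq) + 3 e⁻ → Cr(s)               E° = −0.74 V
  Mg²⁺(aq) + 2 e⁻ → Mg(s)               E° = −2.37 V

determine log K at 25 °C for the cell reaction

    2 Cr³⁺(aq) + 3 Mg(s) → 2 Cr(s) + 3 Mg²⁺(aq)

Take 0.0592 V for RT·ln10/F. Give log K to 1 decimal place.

log K = 165.2

The Cr³⁺/Cr couple is reduced (cathode); E°cell = −0.74 − (−2.37) = +1.63 V with n = 6.
At equilibrium E = 0, so log K = nE°cell / 0.0592 = (6)(+1.63) / 0.0592 = 165.2.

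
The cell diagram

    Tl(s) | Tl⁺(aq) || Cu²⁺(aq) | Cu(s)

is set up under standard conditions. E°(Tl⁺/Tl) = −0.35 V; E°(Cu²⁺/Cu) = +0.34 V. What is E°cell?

+0.69 V

By convention the left-hand electrode in cell notation is the anode (oxidation) and the right-hand electrode is the cathode (reduction).
E°cell = E°(right) − E°(left) = +0.34 − (−0.35) = +0.69 V.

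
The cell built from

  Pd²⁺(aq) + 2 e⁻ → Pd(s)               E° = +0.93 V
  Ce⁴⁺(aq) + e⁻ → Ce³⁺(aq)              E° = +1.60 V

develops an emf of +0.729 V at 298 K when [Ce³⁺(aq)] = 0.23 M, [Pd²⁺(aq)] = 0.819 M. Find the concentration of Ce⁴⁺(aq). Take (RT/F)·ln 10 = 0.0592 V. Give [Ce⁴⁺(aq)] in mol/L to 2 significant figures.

The Ce⁴⁺/Ce³⁺ couple has the larger reduction potential, so it is the cathode: E°cell = +1.60 − (+0.93) = +0.67 V and n = 2.
From the Nernst equation, log Q = n(E° − E)/0.0592 = 2·(+0.67 − (+0.729))/0.0592 = −1.993.
Balancing electrons gives 2 Ce⁴⁺(aq) + Pd(s) → 2 Ce³⁺(aq) + Pd²⁺(aq); thus Q = ([Ce³⁺(aq)]^2·[Pd²⁺(aq)]) / [Ce⁴⁺(aq)]^2.
Isolating [Ce⁴⁺(aq)] in Q = 10^{−1.993} yields log [Ce⁴⁺(aq)] = 0.315, i.e. 2.1 M.

2.1 M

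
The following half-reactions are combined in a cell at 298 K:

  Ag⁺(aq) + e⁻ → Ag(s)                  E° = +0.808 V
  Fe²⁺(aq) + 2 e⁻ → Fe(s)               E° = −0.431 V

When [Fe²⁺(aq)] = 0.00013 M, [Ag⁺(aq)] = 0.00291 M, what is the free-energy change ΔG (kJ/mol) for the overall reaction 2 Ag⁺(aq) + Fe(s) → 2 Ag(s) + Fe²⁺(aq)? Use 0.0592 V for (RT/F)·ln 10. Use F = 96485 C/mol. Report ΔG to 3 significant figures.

The standard cell potential is +0.808 − (−0.431) = +1.239 V, with n = 2 electrons in the balanced equation.
The reaction quotient is [Fe²⁺(aq)] / [Ag⁺(aq)]^2 = 15.4; by Nernst, E = +1.239 − (0.0592/2)(1.186) = +1.2039 V.
Then ΔG = −nFE = −2 × 96485 × +1.2039 J/mol = −232 kJ/mol.

−232 kJ/mol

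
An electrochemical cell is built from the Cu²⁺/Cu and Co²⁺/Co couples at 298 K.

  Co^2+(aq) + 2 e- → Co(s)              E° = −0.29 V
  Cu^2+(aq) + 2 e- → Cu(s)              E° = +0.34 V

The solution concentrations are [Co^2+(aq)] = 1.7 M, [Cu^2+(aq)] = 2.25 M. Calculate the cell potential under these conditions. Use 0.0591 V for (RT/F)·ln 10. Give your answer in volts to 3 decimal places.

+0.634 V

The Cu²⁺/Cu couple has the more positive E°, so it is the cathode; Co²⁺/Co is the anode.
The standard potential is +0.34 − (−0.29) = +0.63 V and the balanced reaction transfers n = 2 electrons.
The balanced reaction is Cu^2+(aq) + Co(s) → Cu(s) + Co^2+(aq), so Q = [Co^2+(aq)] / [Cu^2+(aq)] = 0.756 and log Q = −0.122.
By the Nernst equation, E = +0.63 − (0.0591/2)·(−0.122) = +0.634 V.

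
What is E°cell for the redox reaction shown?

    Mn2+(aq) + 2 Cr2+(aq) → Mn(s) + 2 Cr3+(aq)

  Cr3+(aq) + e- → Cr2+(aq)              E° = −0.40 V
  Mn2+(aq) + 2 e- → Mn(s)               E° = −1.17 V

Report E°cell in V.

−0.77 V

In the reaction as written, Mn2+(aq) is reduced (cathode) and Cr3+(aq) is produced by oxidation at the anode.
E°cell = E°(cathode) − E°(anode) = −1.17 − (−0.40) = −0.77 V.
The negative E°cell means the reaction is non-spontaneous in the direction written.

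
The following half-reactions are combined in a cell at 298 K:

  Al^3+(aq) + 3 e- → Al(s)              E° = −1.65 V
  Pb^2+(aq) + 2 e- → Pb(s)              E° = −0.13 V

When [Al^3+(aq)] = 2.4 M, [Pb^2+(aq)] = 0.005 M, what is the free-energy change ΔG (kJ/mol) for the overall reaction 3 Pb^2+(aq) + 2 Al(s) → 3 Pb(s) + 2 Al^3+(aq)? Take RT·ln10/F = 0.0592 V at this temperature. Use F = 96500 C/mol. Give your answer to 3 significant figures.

−836 kJ/mol

E°cell = −0.13 − (−1.65) = +1.52 V; the balanced reaction transfers n = 6 electrons.
Here Q = [Al^3+(aq)]^2 / [Pb^2+(aq)]^3 = 4.61×10^7 (log Q = 7.664), giving E = +1.52 − (0.0592/6)·(7.664) = +1.4444 V.
Then ΔG = −nFE = −6 × 96500 × +1.4444 J/mol = −836 kJ/mol.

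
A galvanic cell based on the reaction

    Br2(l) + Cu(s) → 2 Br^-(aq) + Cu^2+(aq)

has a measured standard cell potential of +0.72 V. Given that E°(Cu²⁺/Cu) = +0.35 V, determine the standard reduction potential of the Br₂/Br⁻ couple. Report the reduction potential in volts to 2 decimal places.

In the reaction as written the Br₂/Br⁻ couple is reduced (cathode) and Cu²⁺/Cu is oxidized (anode), so E°cell = E°(Br₂/Br⁻) − E°(Cu²⁺/Cu).
E°(Br₂/Br⁻) = E°cell + E°(anode) = +0.72 + (+0.35) = +1.07 V.

+1.07 V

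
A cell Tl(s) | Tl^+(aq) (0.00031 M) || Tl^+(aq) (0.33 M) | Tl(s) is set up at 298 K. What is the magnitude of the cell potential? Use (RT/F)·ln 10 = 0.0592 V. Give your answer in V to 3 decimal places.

For a concentration cell E°cell = 0, since both electrodes use the same couple.
The compartment with the higher Tl^+(aq) concentration (0.33 M) acts as the cathode; ions are reduced there and produced at the dilute (0.00031 M) anode.
With n = 1, Ecell = −(0.0592/1)·log([dilute]/[conc]) = −(0.0592/1)·log(0.00031/0.33) = +0.179 V.

0.179 V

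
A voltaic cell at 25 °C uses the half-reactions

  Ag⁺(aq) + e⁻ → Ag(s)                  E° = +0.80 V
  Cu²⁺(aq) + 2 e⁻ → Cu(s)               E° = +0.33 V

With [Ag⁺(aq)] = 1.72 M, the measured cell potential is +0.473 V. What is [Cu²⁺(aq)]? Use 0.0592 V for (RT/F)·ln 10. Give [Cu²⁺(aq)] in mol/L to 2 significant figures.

2.3 M

With Ag⁺/Ag at the cathode and Cu²⁺/Cu at the anode, E°cell = +0.80 − (+0.33) = +0.47 V (n = 2).
Rearranging E = E° − (0.0592/n)·log Q gives log Q = 2(+0.47 − (+0.473))/0.0592 = −0.101.
For 2 Ag⁺(aq) + Cu(s) → 2 Ag(s) + Cu²⁺(aq), the reaction quotient is Q = [Cu²⁺(aq)] / [Ag⁺(aq)]^2.
Solving for the unknown gives log [Cu²⁺(aq)] = 0.370, so [Cu²⁺(aq)] ≈ 2.3 M.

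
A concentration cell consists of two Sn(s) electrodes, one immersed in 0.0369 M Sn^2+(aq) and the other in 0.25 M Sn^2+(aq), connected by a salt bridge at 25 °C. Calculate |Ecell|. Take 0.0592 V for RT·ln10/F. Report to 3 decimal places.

0.025 V

For a concentration cell E°cell = 0, since both electrodes use the same couple.
The compartment with the higher Sn^2+(aq) concentration (0.25 M) acts as the cathode; ions are reduced there and produced at the dilute (0.0369 M) anode.
With n = 2, Ecell = −(0.0592/2)·log([dilute]/[conc]) = −(0.0592/2)·log(0.0369/0.25) = +0.025 V.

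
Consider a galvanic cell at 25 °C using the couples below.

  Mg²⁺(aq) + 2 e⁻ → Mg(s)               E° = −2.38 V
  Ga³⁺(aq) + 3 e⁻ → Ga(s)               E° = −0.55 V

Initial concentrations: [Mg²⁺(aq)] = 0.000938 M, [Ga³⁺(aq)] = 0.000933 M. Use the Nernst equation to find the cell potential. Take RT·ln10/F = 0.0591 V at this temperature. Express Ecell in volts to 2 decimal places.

+1.86 V

Since E°(Ga³⁺/Ga) > E°(Mg²⁺/Mg), Ga³⁺/Ga serves as the cathode.
E°cell = E°cat − E°an = −0.55 − (−2.38) = +1.83 V; n = 6.
Balancing gives 2 Ga³⁺(aq) + 3 Mg(s) → 2 Ga(s) + 3 Mg²⁺(aq); hence Q = [Mg²⁺(aq)]^3 / [Ga³⁺(aq)]^2 = 0.000948 (log Q = −3.023).
E = E° − (0.0591/n)·log Q = +1.83 − (0.0591/6)(−3.023) = +1.86 V.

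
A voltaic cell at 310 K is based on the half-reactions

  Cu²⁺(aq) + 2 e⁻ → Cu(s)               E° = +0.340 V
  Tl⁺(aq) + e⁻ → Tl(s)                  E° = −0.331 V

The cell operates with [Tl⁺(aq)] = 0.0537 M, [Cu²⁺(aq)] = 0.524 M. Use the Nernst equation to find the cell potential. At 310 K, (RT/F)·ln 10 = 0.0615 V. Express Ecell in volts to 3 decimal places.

+0.740 V

The Cu²⁺/Cu couple has the more positive E°, so it is the cathode; Tl⁺/Tl is the anode.
E°cell = E°cat − E°an = +0.340 − (−0.331) = +0.671 V; n = 2.
The balanced reaction is Cu²⁺(aq) + 2 Tl(s) → Cu(s) + 2 Tl⁺(aq), so Q = [Tl⁺(aq)]^2 / [Cu²⁺(aq)] = 0.0055 and log Q = −2.259.
By the Nernst equation, E = +0.671 − (0.0615/2)·(−2.259) = +0.740 V.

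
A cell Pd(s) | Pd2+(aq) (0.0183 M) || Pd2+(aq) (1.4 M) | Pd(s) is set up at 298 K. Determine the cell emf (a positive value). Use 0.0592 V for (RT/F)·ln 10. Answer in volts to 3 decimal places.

0.056 V

For a concentration cell E°cell = 0, since both electrodes use the same couple.
The compartment with the higher Pd2+(aq) concentration (1.4 M) acts as the cathode; ions are reduced there and produced at the dilute (0.0183 M) anode.
With n = 2, Ecell = −(0.0592/2)·log([dilute]/[conc]) = −(0.0592/2)·log(0.0183/1.4) = +0.056 V.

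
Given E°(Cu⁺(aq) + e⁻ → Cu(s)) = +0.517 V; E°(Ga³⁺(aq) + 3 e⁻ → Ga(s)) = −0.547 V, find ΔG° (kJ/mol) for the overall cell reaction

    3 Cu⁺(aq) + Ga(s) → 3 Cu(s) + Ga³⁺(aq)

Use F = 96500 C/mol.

In the reaction as written Cu⁺(aq) is reduced, so the Cu⁺/Cu couple is the cathode and Ga³⁺/Ga is the anode.
E°cell = +0.517 − (−0.547) = +1.064 V; balancing electrons gives n = 3.
ΔG° = −nFE°cell = −(3)(96500)(+1.064) J/mol = −308 kJ/mol.

−308 kJ/mol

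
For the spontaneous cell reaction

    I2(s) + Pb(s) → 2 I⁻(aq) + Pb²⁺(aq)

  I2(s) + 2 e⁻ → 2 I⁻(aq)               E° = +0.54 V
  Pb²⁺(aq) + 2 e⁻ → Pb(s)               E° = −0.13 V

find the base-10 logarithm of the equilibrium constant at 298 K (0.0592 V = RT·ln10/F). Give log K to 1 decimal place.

The I₂/I⁻ couple is reduced (cathode); E°cell = +0.54 − (−0.13) = +0.67 V with n = 2.
At equilibrium E = 0, so log K = nE°cell / 0.0592 = (2)(+0.67) / 0.0592 = 22.6.

log K = 22.6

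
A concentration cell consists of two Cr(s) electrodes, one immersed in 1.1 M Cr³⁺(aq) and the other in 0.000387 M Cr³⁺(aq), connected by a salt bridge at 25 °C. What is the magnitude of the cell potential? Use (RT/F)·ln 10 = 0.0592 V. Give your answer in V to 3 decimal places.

For a concentration cell E°cell = 0, since both electrodes use the same couple.
The compartment with the higher Cr³⁺(aq) concentration (1.1 M) acts as the cathode; ions are reduced there and produced at the dilute (0.000387 M) anode.
With n = 3, Ecell = −(0.0592/3)·log([dilute]/[conc]) = −(0.0592/3)·log(0.000387/1.1) = +0.068 V.

0.068 V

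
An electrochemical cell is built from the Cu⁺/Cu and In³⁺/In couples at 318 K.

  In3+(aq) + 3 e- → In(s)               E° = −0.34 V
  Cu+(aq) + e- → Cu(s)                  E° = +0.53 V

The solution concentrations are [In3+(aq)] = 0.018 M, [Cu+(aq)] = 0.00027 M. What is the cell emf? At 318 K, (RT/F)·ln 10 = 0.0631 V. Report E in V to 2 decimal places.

+0.68 V

The Cu⁺/Cu couple has the more positive E°, so it is the cathode; In³⁺/In is the anode.
E°cell = +0.53 − (−0.34) = +0.87 V, with n = 3 electrons transferred.
For the overall reaction 3 Cu+(aq) + In(s) → 3 Cu(s) + In3+(aq), Q = [In3+(aq)] / [Cu+(aq)]^3 = 9.14×10^8, giving log Q = 8.961.
Applying E = E° − (RT ln10/nF)·log Q gives +0.87 − (0.0631/3)(8.961) = +0.68 V.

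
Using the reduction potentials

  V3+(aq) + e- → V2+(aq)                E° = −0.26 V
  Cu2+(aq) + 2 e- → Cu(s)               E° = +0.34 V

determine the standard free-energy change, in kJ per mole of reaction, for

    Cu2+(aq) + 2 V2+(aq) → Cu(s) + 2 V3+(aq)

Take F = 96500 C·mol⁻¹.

−116 kJ/mol

In the reaction as written Cu2+(aq) is reduced, so the Cu²⁺/Cu couple is the cathode and V³⁺/V²⁺ is the anode.
E°cell = +0.34 − (−0.26) = +0.60 V; balancing electrons gives n = 2.
ΔG° = −nFE°cell = −(2)(96500)(+0.60) J/mol = −116 kJ/mol.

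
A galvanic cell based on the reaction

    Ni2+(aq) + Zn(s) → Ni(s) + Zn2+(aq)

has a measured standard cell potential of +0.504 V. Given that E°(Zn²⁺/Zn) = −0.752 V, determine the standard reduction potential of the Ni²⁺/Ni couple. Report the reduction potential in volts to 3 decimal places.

In the reaction as written the Ni²⁺/Ni couple is reduced (cathode) and Zn²⁺/Zn is oxidized (anode), so E°cell = E°(Ni²⁺/Ni) − E°(Zn²⁺/Zn).
E°(Ni²⁺/Ni) = E°cell + E°(anode) = +0.504 + (−0.752) = −0.248 V.

−0.248 V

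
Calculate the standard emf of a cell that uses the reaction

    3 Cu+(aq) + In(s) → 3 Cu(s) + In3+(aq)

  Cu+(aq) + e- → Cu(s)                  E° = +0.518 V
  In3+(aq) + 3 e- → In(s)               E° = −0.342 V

Cu+(aq) gains electrons, so the Cu⁺/Cu couple is the cathode; the In³⁺/In couple is the anode.
E°cell = E°(cathode) − E°(anode) = +0.518 − (−0.342) = +0.860 V.
The positive value indicates the reaction is spontaneous as written.

+0.860 V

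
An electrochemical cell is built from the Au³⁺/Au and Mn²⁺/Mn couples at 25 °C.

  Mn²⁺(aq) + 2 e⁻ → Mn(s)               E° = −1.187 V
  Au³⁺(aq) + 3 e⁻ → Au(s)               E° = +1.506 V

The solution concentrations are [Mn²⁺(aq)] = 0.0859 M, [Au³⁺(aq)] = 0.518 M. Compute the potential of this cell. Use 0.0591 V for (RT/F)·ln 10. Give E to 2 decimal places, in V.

Since E°(Au³⁺/Au) > E°(Mn²⁺/Mn), Au³⁺/Au serves as the cathode.
E°cell = E°cat − E°an = +1.506 − (−1.187) = +2.693 V; n = 6.
Balancing gives 2 Au³⁺(aq) + 3 Mn(s) → 2 Au(s) + 3 Mn²⁺(aq); hence Q = [Mn²⁺(aq)]^3 / [Au³⁺(aq)]^2 = 0.00236 (log Q = −2.627).
E = E° − (0.0591/n)·log Q = +2.693 − (0.0591/6)(−2.627) = +2.72 V.

+2.72 V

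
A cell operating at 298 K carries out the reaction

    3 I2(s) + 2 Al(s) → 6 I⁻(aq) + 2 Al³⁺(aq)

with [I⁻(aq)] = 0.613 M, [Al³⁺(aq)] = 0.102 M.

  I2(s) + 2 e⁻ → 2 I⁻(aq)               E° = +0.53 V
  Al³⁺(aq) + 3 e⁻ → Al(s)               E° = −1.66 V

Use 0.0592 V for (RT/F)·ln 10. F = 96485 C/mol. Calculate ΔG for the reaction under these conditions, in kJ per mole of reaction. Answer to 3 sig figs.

−1290 kJ/mol

With I₂/I⁻ reduced at the cathode, E°cell = +0.53 − (−1.66) = +2.19 V and n = 6.
The reaction quotient is [I⁻(aq)]^6·[Al³⁺(aq)]^2 = 0.000552; by Nernst, E = +2.19 − (0.0592/6)(−3.258) = +2.2221 V.
ΔG = −nFE = −(6)(96485)(+2.2221) J/mol = −1290 kJ/mol.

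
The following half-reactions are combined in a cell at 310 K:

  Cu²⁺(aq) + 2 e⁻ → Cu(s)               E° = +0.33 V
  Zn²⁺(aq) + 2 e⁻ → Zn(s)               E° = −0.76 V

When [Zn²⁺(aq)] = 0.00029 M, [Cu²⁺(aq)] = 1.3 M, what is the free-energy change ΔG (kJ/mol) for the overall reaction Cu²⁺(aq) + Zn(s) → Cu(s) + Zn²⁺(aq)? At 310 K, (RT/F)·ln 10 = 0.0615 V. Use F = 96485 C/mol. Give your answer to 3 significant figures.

With Cu²⁺/Cu reduced at the cathode, E°cell = +0.33 − (−0.76) = +1.09 V and n = 2.
The reaction quotient is [Zn²⁺(aq)] / [Cu²⁺(aq)] = 0.000223; by Nernst, E = +1.09 − (0.0615/2)(−3.652) = +1.2023 V.
ΔG = −nFE = −(2)(96485)(+1.2023) J/mol = −232 kJ/mol.

−232 kJ/mol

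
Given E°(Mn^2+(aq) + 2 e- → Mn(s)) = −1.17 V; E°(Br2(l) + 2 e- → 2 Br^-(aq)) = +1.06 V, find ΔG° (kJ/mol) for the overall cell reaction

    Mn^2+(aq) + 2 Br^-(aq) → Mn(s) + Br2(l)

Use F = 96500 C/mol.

In the reaction as written Mn^2+(aq) is reduced, so the Mn²⁺/Mn couple is the cathode and Br₂/Br⁻ is the anode.
E°cell = −1.17 − (+1.06) = −2.23 V; balancing electrons gives n = 2.
ΔG° = −nFE°cell = −(2)(96500)(−2.23) J/mol = +430 kJ/mol.

+430 kJ/mol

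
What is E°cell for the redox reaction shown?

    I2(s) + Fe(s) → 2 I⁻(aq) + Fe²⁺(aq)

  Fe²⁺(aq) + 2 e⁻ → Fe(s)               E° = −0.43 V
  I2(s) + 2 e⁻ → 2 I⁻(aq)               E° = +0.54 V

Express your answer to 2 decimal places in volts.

In the reaction as written, I2(s) is reduced (cathode) and Fe²⁺(aq) is produced by oxidation at the anode.
E°cell = E°(cathode) − E°(anode) = +0.54 − (−0.43) = +0.97 V.
The positive value indicates the reaction is spontaneous as written.

+0.97 V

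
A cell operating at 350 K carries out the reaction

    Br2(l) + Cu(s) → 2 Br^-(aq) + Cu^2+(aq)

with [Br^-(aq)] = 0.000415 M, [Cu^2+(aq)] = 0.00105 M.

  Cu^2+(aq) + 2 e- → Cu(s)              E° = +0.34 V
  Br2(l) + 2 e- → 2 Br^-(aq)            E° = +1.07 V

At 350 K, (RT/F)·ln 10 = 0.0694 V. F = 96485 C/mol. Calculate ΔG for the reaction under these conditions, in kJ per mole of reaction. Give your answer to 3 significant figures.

−206 kJ/mol

The standard cell potential is +1.07 − (+0.34) = +0.73 V, with n = 2 electrons in the balanced equation.
Q = [Br^-(aq)]^2·[Cu^2+(aq)] = 1.81×10^−10, so log Q = −9.743 and E = +0.73 − (0.0694/2)(−9.743) = +1.0681 V.
Then ΔG = −nFE = −2 × 96485 × +1.0681 J/mol = −206 kJ/mol.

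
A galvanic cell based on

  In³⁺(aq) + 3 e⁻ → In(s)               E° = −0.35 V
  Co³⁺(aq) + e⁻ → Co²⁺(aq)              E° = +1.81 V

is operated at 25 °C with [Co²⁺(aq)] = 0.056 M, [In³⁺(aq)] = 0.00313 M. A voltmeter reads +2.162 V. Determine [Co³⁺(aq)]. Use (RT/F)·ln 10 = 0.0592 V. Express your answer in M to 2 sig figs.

The Co³⁺/Co²⁺ couple has the larger reduction potential, so it is the cathode: E°cell = +1.81 − (−0.35) = +2.16 V and n = 3.
From the Nernst equation, log Q = n(E° − E)/0.0592 = 3·(+2.16 − (+2.162))/0.0592 = −0.101.
For 3 Co³⁺(aq) + In(s) → 3 Co²⁺(aq) + In³⁺(aq), the reaction quotient is Q = ([Co²⁺(aq)]^3·[In³⁺(aq)]) / [Co³⁺(aq)]^3.
Substituting the known concentrations and solving, log [Co³⁺(aq)] = −2.053 and [Co³⁺(aq)] = 0.0089 M.

0.0089 M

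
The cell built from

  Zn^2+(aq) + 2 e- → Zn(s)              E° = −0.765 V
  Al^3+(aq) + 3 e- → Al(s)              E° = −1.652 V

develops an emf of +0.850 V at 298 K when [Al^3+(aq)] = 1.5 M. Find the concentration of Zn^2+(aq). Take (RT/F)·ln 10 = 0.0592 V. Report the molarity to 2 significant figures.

With Zn²⁺/Zn at the cathode and Al³⁺/Al at the anode, E°cell = −0.765 − (−1.652) = +0.887 V (n = 6).
Rearranging E = E° − (0.0592/n)·log Q gives log Q = 6(+0.887 − (+0.850))/0.0592 = 3.750.
For 3 Zn^2+(aq) + 2 Al(s) → 3 Zn(s) + 2 Al^3+(aq), the reaction quotient is Q = [Al^3+(aq)]^2 / [Zn^2+(aq)]^3.
Substituting the known concentrations and solving, log [Zn^2+(aq)] = −1.133 and [Zn^2+(aq)] = 0.074 M.

0.074 M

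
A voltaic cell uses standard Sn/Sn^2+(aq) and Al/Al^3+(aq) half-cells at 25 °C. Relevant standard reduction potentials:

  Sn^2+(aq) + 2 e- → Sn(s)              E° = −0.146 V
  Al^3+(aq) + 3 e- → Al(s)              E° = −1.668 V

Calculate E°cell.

The Sn²⁺/Sn couple has the higher E°, so Sn ion is reduced (cathode) and Al is oxidized (anode).
E°cell = E°(cathode) − E°(anode) = −0.146 − (−1.668) = +1.522 V.

+1.522 V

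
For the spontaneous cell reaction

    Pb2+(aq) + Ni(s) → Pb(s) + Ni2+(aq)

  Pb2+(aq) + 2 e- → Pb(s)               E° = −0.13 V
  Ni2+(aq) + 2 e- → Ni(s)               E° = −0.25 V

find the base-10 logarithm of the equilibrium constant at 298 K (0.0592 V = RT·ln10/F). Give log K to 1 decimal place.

log K = 4.1

The Pb²⁺/Pb couple is reduced (cathode); E°cell = −0.13 − (−0.25) = +0.12 V with n = 2.
At equilibrium E = 0, so log K = nE°cell / 0.0592 = (2)(+0.12) / 0.0592 = 4.1.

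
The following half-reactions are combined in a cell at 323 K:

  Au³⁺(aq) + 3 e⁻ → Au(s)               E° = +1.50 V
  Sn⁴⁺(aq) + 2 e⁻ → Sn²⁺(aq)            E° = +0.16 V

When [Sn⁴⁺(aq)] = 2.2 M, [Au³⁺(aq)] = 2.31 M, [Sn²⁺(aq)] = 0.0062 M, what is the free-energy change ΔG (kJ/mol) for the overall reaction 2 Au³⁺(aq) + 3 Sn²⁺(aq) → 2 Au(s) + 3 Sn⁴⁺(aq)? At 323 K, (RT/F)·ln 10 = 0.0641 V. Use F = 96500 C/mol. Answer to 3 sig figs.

−733 kJ/mol

With Au³⁺/Au reduced at the cathode, E°cell = +1.50 − (+0.16) = +1.34 V and n = 6.
Here Q = [Sn⁴⁺(aq)]^3 / ([Au³⁺(aq)]^2·[Sn²⁺(aq)]^3) = 8.37×10^6 (log Q = 6.923), giving E = +1.34 − (0.0641/6)·(6.923) = +1.2660 V.
Finally ΔG = −nFE = −(6)(96500 C/mol)(+1.2660 V) = −733 kJ/mol.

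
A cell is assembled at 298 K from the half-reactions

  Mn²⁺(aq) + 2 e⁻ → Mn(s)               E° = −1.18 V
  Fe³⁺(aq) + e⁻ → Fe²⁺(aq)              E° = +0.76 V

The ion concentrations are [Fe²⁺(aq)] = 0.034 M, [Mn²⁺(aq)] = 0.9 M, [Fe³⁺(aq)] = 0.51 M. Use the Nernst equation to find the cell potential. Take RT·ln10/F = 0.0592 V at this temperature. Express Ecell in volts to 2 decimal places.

The Fe³⁺/Fe²⁺ couple has the more positive E°, so it is the cathode; Mn²⁺/Mn is the anode.
E°cell = E°cat − E°an = +0.76 − (−1.18) = +1.94 V; n = 2.
Balancing gives 2 Fe³⁺(aq) + Mn(s) → 2 Fe²⁺(aq) + Mn²⁺(aq); hence Q = ([Fe²⁺(aq)]^2·[Mn²⁺(aq)]) / [Fe³⁺(aq)]^2 = 0.004 (log Q = −2.398).
By the Nernst equation, E = +1.94 − (0.0592/2)·(−2.398) = +2.01 V.

+2.01 V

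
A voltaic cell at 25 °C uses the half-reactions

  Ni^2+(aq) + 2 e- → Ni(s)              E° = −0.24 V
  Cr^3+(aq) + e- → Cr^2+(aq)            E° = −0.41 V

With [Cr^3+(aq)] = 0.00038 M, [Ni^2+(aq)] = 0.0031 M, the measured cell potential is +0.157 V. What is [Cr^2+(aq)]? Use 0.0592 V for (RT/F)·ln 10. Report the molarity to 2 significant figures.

0.0041 M

With Ni²⁺/Ni at the cathode and Cr³⁺/Cr²⁺ at the anode, E°cell = −0.24 − (−0.41) = +0.17 V (n = 2).
From the Nernst equation, log Q = n(E° − E)/0.0592 = 2·(+0.17 − (+0.157))/0.0592 = 0.439.
Balancing electrons gives Ni^2+(aq) + 2 Cr^2+(aq) → Ni(s) + 2 Cr^3+(aq); thus Q = [Cr^3+(aq)]^2 / ([Ni^2+(aq)]·[Cr^2+(aq)]^2).
Isolating [Cr^2+(aq)] in Q = 10^{0.439} yields log [Cr^2+(aq)] = −2.385, i.e. 0.0041 M.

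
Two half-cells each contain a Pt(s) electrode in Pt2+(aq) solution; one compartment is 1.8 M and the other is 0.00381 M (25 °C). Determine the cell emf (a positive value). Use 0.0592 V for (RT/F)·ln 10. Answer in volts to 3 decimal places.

0.079 V

For a concentration cell E°cell = 0, since both electrodes use the same couple.
The compartment with the higher Pt2+(aq) concentration (1.8 M) acts as the cathode; ions are reduced there and produced at the dilute (0.00381 M) anode.
With n = 2, Ecell = −(0.0592/2)·log([dilute]/[conc]) = −(0.0592/2)·log(0.00381/1.8) = +0.079 V.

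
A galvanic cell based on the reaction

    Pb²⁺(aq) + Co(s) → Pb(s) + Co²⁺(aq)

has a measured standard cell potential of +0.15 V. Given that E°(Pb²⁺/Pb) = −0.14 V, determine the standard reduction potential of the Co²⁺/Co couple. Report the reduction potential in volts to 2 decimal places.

−0.29 V

In the reaction as written the Pb²⁺/Pb couple is reduced (cathode) and Co²⁺/Co is oxidized (anode), so E°cell = E°(Pb²⁺/Pb) − E°(Co²⁺/Co).
E°(Co²⁺/Co) = E°(cathode) − E°cell = −0.14 − (+0.15) = −0.29 V.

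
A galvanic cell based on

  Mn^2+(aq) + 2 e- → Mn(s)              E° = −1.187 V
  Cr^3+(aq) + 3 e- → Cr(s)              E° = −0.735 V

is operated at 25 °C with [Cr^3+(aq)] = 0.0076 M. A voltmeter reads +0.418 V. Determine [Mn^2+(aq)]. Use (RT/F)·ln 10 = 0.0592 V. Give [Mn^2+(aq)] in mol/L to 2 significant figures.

0.54 M

Cr³⁺/Cr is the cathode (higher E°); E°cell = −0.735 − (−1.187) = +0.452 V with n = 6.
From the Nernst equation, log Q = n(E° − E)/0.0592 = 6·(+0.452 − (+0.418))/0.0592 = 3.446.
For 2 Cr^3+(aq) + 3 Mn(s) → 2 Cr(s) + 3 Mn^2+(aq), the reaction quotient is Q = [Mn^2+(aq)]^3 / [Cr^3+(aq)]^2.
Solving for the unknown gives log [Mn^2+(aq)] = −0.264, so [Mn^2+(aq)] ≈ 0.54 M.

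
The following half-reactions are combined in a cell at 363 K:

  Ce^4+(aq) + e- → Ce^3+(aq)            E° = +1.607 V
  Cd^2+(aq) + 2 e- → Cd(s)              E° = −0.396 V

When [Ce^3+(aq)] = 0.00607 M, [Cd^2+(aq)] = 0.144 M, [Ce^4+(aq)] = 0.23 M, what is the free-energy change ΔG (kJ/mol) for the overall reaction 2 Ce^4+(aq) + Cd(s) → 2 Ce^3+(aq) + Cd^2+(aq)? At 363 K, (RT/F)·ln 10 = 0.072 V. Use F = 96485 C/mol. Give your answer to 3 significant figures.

E°cell = +1.607 − (−0.396) = +2.003 V; the balanced reaction transfers n = 2 electrons.
Here Q = ([Ce^3+(aq)]^2·[Cd^2+(aq)]) / [Ce^4+(aq)]^2 = 0.0001 (log Q = −3.999), giving E = +2.003 − (0.072/2)·(−3.999) = +2.1470 V.
ΔG = −nFE = −(2)(96485)(+2.1470) J/mol = −414 kJ/mol.

−414 kJ/mol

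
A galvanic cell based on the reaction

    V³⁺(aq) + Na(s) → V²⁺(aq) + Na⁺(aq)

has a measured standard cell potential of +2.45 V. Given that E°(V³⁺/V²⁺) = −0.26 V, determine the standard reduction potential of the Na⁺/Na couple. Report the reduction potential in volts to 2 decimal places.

−2.71 V

In the reaction as written the V³⁺/V²⁺ couple is reduced (cathode) and Na⁺/Na is oxidized (anode), so E°cell = E°(V³⁺/V²⁺) − E°(Na⁺/Na).
E°(Na⁺/Na) = E°(cathode) − E°cell = −0.26 − (+2.45) = −2.71 V.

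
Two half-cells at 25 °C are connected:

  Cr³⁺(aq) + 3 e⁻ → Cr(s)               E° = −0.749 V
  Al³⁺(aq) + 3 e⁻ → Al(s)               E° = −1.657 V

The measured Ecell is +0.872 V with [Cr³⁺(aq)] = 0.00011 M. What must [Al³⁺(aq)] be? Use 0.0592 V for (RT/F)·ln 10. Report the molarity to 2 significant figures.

The Cr³⁺/Cr couple has the larger reduction potential, so it is the cathode: E°cell = −0.749 − (−1.657) = +0.908 V and n = 3.
Rearranging E = E° − (0.0592/n)·log Q gives log Q = 3(+0.908 − (+0.872))/0.0592 = 1.824.
For Cr³⁺(aq) + Al(s) → Cr(s) + Al³⁺(aq), the reaction quotient is Q = [Al³⁺(aq)] / [Cr³⁺(aq)].
Solving for the unknown gives log [Al³⁺(aq)] = −2.135, so [Al³⁺(aq)] ≈ 0.0073 M.

0.0073 M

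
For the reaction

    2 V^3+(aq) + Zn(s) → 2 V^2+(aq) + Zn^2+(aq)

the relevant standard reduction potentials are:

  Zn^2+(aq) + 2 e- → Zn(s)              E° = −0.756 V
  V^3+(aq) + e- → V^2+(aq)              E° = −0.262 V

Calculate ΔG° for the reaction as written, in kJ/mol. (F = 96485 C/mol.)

−95.3 kJ/mol

In the reaction as written V^3+(aq) is reduced, so the V³⁺/V²⁺ couple is the cathode and Zn²⁺/Zn is the anode.
E°cell = −0.262 − (−0.756) = +0.494 V; balancing electrons gives n = 2.
ΔG° = −nFE°cell = −(2)(96485)(+0.494) J/mol = −95.3 kJ/mol.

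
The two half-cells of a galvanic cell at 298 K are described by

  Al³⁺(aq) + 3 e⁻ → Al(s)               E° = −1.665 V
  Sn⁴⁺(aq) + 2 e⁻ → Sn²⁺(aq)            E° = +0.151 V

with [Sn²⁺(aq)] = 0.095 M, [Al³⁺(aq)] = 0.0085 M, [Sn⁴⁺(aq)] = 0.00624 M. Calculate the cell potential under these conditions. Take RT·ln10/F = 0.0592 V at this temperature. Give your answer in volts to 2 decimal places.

Since E°(Sn⁴⁺/Sn²⁺) > E°(Al³⁺/Al), Sn⁴⁺/Sn²⁺ serves as the cathode.
E°cell = E°cat − E°an = +0.151 − (−1.665) = +1.816 V; n = 6.
The balanced reaction is 3 Sn⁴⁺(aq) + 2 Al(s) → 3 Sn²⁺(aq) + 2 Al³⁺(aq), so Q = ([Sn²⁺(aq)]^3·[Al³⁺(aq)]^2) / [Sn⁴⁺(aq)]^3 = 0.255 and log Q = −0.594.
Applying E = E° − (RT ln10/nF)·log Q gives +1.816 − (0.0592/6)(−0.594) = +1.82 V.

+1.82 V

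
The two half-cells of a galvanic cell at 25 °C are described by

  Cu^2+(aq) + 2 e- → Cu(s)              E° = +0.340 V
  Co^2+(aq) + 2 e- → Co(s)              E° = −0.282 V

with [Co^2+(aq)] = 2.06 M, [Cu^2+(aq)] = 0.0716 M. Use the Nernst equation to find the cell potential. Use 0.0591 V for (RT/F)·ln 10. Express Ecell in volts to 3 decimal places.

Since E°(Cu²⁺/Cu) > E°(Co²⁺/Co), Cu²⁺/Cu serves as the cathode.
E°cell = +0.340 − (−0.282) = +0.622 V, with n = 2 electrons transferred.
Balancing gives Cu^2+(aq) + Co(s) → Cu(s) + Co^2+(aq); hence Q = [Co^2+(aq)] / [Cu^2+(aq)] = 28.8 (log Q = 1.459).
By the Nernst equation, E = +0.622 − (0.0591/2)·(1.459) = +0.579 V.

+0.579 V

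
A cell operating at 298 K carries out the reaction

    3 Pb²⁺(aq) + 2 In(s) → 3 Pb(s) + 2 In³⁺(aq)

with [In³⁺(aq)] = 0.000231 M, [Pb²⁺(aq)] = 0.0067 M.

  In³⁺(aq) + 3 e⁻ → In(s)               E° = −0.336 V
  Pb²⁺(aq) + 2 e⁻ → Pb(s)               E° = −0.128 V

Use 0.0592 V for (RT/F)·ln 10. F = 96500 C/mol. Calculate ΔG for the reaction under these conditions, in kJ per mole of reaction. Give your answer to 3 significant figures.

With Pb²⁺/Pb reduced at the cathode, E°cell = −0.128 − (−0.336) = +0.208 V and n = 6.
Q = [In³⁺(aq)]^2 / [Pb²⁺(aq)]^3 = 0.177, so log Q = −0.751 and E = +0.208 − (0.0592/6)(−0.751) = +0.2154 V.
Finally ΔG = −nFE = −(6)(96500 C/mol)(+0.2154 V) = −125 kJ/mol.

−125 kJ/mol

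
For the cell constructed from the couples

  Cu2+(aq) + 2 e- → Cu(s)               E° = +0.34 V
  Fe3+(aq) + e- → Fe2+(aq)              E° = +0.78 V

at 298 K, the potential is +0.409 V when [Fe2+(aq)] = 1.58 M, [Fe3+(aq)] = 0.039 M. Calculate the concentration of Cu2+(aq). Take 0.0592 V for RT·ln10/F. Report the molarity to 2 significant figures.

0.0068 M

With Fe³⁺/Fe²⁺ at the cathode and Cu²⁺/Cu at the anode, E°cell = +0.78 − (+0.34) = +0.44 V (n = 2).
Since E = E° − (0.0592/n)·log Q, log Q = n(E° − E)/0.0592 = 1.047.
For 2 Fe3+(aq) + Cu(s) → 2 Fe2+(aq) + Cu2+(aq), the reaction quotient is Q = ([Fe2+(aq)]^2·[Cu2+(aq)]) / [Fe3+(aq)]^2.
Solving for the unknown gives log [Cu2+(aq)] = −2.168, so [Cu2+(aq)] ≈ 0.0068 M.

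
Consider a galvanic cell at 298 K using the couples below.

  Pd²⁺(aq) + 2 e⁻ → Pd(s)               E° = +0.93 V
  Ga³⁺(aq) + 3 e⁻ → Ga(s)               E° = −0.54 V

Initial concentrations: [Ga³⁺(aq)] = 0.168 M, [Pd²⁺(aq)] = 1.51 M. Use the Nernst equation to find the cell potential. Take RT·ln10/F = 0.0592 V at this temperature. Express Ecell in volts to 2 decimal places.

The Pd²⁺/Pd couple has the more positive E°, so it is the cathode; Ga³⁺/Ga is the anode.
E°cell = E°cat − E°an = +0.93 − (−0.54) = +1.47 V; n = 6.
For the overall reaction 3 Pd²⁺(aq) + 2 Ga(s) → 3 Pd(s) + 2 Ga³⁺(aq), Q = [Ga³⁺(aq)]^2 / [Pd²⁺(aq)]^3 = 0.0082, giving log Q = −2.086.
By the Nernst equation, E = +1.47 − (0.0592/6)·(−2.086) = +1.49 V.

+1.49 V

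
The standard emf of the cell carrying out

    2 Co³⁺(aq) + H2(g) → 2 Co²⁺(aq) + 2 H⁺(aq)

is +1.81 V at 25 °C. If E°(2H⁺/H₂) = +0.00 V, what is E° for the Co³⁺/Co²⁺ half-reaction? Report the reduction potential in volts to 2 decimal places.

+1.81 V

In the reaction as written the Co³⁺/Co²⁺ couple is reduced (cathode) and 2H⁺/H₂ is oxidized (anode), so E°cell = E°(Co³⁺/Co²⁺) − E°(2H⁺/H₂).
E°(Co³⁺/Co²⁺) = E°cell + E°(anode) = +1.81 + (+0.00) = +1.81 V.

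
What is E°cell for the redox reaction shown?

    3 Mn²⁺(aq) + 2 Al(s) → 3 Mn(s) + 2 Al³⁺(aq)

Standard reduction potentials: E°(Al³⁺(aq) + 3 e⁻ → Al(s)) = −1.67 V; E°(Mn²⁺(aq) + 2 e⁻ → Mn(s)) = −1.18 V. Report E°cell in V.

+0.49 V

In the reaction as written, Mn²⁺(aq) is reduced (cathode) and Al³⁺(aq) is produced by oxidation at the anode.
E°cell = E°(cathode) − E°(anode) = −1.18 − (−1.67) = +0.49 V.
The positive value indicates the reaction is spontaneous as written.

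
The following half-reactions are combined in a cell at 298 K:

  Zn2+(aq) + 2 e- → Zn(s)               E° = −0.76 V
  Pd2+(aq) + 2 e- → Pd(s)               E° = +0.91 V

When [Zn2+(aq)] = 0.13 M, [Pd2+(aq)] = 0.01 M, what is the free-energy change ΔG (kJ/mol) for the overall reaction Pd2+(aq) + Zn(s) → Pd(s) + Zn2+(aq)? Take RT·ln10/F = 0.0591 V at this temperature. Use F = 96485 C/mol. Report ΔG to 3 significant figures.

E°cell = +0.91 − (−0.76) = +1.67 V; the balanced reaction transfers n = 2 electrons.
Here Q = [Zn2+(aq)] / [Pd2+(aq)] = 13 (log Q = 1.114), giving E = +1.67 − (0.0591/2)·(1.114) = +1.6371 V.
ΔG = −nFE = −(2)(96485)(+1.6371) J/mol = −316 kJ/mol.

−316 kJ/mol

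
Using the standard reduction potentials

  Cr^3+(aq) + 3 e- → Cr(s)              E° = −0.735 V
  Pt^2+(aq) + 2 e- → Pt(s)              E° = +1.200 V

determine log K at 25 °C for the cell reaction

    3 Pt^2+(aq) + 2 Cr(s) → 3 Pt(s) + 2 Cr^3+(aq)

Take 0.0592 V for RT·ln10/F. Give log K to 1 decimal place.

log K = 196.1

The Pt²⁺/Pt couple is reduced (cathode); E°cell = +1.200 − (−0.735) = +1.935 V with n = 6.
At equilibrium E = 0, so log K = nE°cell / 0.0592 = (6)(+1.935) / 0.0592 = 196.1.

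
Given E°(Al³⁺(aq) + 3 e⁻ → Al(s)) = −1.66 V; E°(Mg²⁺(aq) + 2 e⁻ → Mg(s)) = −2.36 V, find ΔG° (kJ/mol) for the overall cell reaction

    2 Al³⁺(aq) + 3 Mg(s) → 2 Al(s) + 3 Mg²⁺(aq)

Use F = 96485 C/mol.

−405 kJ/mol

In the reaction as written Al³⁺(aq) is reduced, so the Al³⁺/Al couple is the cathode and Mg²⁺/Mg is the anode.
E°cell = −1.66 − (−2.36) = +0.70 V; balancing electrons gives n = 6.
ΔG° = −nFE°cell = −(6)(96485)(+0.70) J/mol = −405 kJ/mol.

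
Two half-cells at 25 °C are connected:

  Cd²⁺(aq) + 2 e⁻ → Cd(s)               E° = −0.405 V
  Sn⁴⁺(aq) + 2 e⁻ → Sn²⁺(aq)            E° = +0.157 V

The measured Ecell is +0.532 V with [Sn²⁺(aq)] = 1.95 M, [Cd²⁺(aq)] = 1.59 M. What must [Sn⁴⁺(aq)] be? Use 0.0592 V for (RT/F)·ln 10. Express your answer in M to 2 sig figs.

0.30 M

The Sn⁴⁺/Sn²⁺ couple has the larger reduction potential, so it is the cathode: E°cell = +0.157 − (−0.405) = +0.562 V and n = 2.
From the Nernst equation, log Q = n(E° − E)/0.0592 = 2·(+0.562 − (+0.532))/0.0592 = 1.014.
Balancing electrons gives Sn⁴⁺(aq) + Cd(s) → Sn²⁺(aq) + Cd²⁺(aq); thus Q = ([Sn²⁺(aq)]·[Cd²⁺(aq)]) / [Sn⁴⁺(aq)].
Isolating [Sn⁴⁺(aq)] in Q = 10^{1.014} yields log [Sn⁴⁺(aq)] = −0.523, i.e. 0.30 M.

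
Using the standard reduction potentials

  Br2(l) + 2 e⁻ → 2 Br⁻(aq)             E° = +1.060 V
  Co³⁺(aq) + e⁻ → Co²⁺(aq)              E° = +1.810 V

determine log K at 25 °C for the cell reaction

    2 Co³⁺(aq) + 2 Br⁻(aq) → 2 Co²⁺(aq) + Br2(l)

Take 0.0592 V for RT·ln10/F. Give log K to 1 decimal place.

log K = 25.3

The Co³⁺/Co²⁺ couple is reduced (cathode); E°cell = +1.810 − (+1.060) = +0.750 V with n = 2.
At equilibrium E = 0, so log K = nE°cell / 0.0592 = (2)(+0.750) / 0.0592 = 25.3.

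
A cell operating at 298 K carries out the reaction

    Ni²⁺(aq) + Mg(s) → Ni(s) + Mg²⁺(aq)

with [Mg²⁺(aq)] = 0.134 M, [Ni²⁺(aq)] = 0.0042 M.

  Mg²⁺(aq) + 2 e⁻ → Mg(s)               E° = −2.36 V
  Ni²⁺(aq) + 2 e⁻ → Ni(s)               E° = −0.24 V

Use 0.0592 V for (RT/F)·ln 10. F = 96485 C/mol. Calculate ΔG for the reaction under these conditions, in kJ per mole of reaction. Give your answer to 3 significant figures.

With Ni²⁺/Ni reduced at the cathode, E°cell = −0.24 − (−2.36) = +2.12 V and n = 2.
Q = [Mg²⁺(aq)] / [Ni²⁺(aq)] = 31.9, so log Q = 1.504 and E = +2.12 − (0.0592/2)(1.504) = +2.0755 V.
Finally ΔG = −nFE = −(2)(96485 C/mol)(+2.0755 V) = −401 kJ/mol.

−401 kJ/mol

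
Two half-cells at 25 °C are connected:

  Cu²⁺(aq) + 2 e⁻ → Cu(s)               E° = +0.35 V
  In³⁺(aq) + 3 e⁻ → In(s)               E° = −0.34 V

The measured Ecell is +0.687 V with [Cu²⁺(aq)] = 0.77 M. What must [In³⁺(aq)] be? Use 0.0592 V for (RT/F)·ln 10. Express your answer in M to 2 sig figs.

The Cu²⁺/Cu couple has the larger reduction potential, so it is the cathode: E°cell = +0.35 − (−0.34) = +0.69 V and n = 6.
Rearranging E = E° − (0.0592/n)·log Q gives log Q = 6(+0.69 − (+0.687))/0.0592 = 0.304.
Balancing electrons gives 3 Cu²⁺(aq) + 2 In(s) → 3 Cu(s) + 2 In³⁺(aq); thus Q = [In³⁺(aq)]^2 / [Cu²⁺(aq)]^3.
Isolating [In³⁺(aq)] in Q = 10^{0.304} yields log [In³⁺(aq)] = −0.018, i.e. 0.96 M.

0.96 M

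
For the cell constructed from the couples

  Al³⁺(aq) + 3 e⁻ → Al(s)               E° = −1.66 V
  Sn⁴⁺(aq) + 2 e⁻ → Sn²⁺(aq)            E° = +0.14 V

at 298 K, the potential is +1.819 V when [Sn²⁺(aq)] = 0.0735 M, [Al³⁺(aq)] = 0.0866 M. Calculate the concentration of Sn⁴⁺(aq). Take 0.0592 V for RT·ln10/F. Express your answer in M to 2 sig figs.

Sn⁴⁺/Sn²⁺ is the cathode (higher E°); E°cell = +0.14 − (−1.66) = +1.80 V with n = 6.
Rearranging E = E° − (0.0592/n)·log Q gives log Q = 6(+1.80 − (+1.819))/0.0592 = −1.926.
The balanced reaction is 3 Sn⁴⁺(aq) + 2 Al(s) → 3 Sn²⁺(aq) + 2 Al³⁺(aq), so Q = ([Sn²⁺(aq)]^3·[Al³⁺(aq)]^2) / [Sn⁴⁺(aq)]^3.
Solving for the unknown gives log [Sn⁴⁺(aq)] = −1.200, so [Sn⁴⁺(aq)] ≈ 0.063 M.

0.063 M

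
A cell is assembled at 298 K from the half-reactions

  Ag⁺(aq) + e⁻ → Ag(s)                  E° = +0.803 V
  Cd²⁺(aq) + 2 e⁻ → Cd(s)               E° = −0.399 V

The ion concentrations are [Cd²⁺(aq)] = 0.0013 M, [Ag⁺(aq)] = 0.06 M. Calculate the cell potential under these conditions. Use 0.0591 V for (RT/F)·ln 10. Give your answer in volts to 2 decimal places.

+1.22 V

Ag⁺/Ag is reduced (cathode, E° = +0.803 V) and Cd²⁺/Cd is oxidized (anode).
E°cell = +0.803 − (−0.399) = +1.202 V, with n = 2 electrons transferred.
The balanced reaction is 2 Ag⁺(aq) + Cd(s) → 2 Ag(s) + Cd²⁺(aq), so Q = [Cd²⁺(aq)] / [Ag⁺(aq)]^2 = 0.361 and log Q = −0.442.
E = E° − (0.0591/n)·log Q = +1.202 − (0.0591/2)(−0.442) = +1.22 V.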